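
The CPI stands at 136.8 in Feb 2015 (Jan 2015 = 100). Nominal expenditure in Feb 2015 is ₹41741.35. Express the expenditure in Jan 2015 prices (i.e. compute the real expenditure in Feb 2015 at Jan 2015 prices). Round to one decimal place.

30512.7

Real = Nominal ÷ (Index/100) = 41741.35 ÷ (136.8/100)
     = 41741.35 ÷ 1.368 = 30512.6827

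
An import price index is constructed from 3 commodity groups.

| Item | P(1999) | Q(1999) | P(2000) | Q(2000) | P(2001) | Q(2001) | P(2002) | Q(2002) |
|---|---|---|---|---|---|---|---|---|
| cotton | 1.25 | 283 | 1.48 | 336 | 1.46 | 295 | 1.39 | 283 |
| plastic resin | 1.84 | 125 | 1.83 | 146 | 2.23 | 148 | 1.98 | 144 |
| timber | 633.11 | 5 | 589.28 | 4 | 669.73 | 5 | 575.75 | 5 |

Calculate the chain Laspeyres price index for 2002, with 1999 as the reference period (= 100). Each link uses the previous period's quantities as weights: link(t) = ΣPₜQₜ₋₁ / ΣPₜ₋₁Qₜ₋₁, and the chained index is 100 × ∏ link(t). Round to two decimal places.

Link 1999→2000:
ΣP(2000)Q(1999) = 1.48×283 + 1.83×125 + 589.28×5 = 418.84 + 228.75 + 2946.4 = 3593.99
ΣP(1999)Q(1999) = 1.25×283 + 1.84×125 + 633.11×5 = 353.75 + 230 + 3165.55 = 3749.3
link = 3593.99/3749.3 = 0.958576
Link 2000→2001:
ΣP(2001)Q(2000) = 1.46×336 + 2.23×146 + 669.73×4 = 490.56 + 325.58 + 2678.92 = 3495.06
ΣP(2000)Q(2000) = 1.48×336 + 1.83×146 + 589.28×4 = 497.28 + 267.18 + 2357.12 = 3121.58
link = 3495.06/3121.58 = 1.119645
Link 2001→2002:
ΣP(2002)Q(2001) = 1.39×295 + 1.98×148 + 575.75×5 = 410.05 + 293.04 + 2878.75 = 3581.84
ΣP(2001)Q(2001) = 1.46×295 + 2.23×148 + 669.73×5 = 430.7 + 330.04 + 3348.65 = 4109.39
link = 3581.84/4109.39 = 0.871623
Chained index = 100 × 0.958576 × 1.119645 × 0.871623 = 93.5482

93.55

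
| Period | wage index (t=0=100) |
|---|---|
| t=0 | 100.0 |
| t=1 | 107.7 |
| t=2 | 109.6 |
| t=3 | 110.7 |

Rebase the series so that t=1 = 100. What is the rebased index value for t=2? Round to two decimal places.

101.76

Rebased(t=2) = 109.6 / 107.7 × 100 = 101.7642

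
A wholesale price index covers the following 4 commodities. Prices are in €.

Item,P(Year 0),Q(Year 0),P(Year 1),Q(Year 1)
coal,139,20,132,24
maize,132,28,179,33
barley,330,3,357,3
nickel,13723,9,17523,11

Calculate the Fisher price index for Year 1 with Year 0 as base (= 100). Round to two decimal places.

Laspeyres component (base-period weights):
ΣP(Year 1)Q(Year 0) = 132×20 + 179×28 + 357×3 + 17523×9 = 2640 + 5012 + 1071 + 157707 = 166430
ΣP(Year 0)Q(Year 0) = 139×20 + 132×28 + 330×3 + 13723×9 = 2780 + 3696 + 990 + 123507 = 130973
L = 166430 / 130973 × 100 = 127.0720
Paasche component (current-period weights):
ΣP(Year 1)Q(Year 1) = 132×24 + 179×33 + 357×3 + 17523×11 = 3168 + 5907 + 1071 + 192753 = 202899
ΣP(Year 0)Q(Year 1) = 139×24 + 132×33 + 330×3 + 13723×11 = 3336 + 4356 + 990 + 150953 = 159635
P = 202899 / 159635 × 100 = 127.1018
Fisher = √(L × P) = √(127.0720 × 127.1018) = 127.0869

127.09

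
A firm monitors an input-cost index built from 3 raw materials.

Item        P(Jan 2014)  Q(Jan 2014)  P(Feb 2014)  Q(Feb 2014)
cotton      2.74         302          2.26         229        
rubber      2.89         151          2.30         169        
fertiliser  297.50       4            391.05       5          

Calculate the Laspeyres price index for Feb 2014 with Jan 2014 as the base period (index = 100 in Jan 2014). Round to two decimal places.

105.71

Laspeyres price index uses base-period quantities as weights.
ΣP(Feb 2014)·Q(Jan 2014) = 2.26×302 + 2.30×151 + 391.05×4 = 682.52 + 347.3 + 1564.2 = 2594.02
ΣP(Jan 2014)·Q(Jan 2014) = 2.74×302 + 2.89×151 + 297.50×4 = 827.48 + 436.39 + 1190 = 2453.87
Index = 2594.02 / 2453.87 × 100 = 105.7114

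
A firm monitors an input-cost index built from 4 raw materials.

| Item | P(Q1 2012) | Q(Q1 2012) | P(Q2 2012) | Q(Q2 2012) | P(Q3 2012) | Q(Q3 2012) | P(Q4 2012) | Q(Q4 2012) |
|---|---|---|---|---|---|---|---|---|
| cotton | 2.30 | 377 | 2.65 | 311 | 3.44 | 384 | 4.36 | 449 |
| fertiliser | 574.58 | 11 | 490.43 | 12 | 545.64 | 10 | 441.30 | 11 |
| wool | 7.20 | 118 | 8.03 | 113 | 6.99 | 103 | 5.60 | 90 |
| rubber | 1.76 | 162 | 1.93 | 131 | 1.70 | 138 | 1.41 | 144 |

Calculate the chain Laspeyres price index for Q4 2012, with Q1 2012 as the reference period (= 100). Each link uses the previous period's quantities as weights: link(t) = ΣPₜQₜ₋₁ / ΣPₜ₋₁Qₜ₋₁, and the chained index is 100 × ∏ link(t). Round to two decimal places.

89.47

Link Q1 2012→Q2 2012:
ΣP(Q2 2012)Q(Q1 2012) = 2.65×377 + 490.43×11 + 8.03×118 + 1.93×162 = 999.05 + 5394.73 + 947.54 + 312.66 = 7653.98
ΣP(Q1 2012)Q(Q1 2012) = 2.30×377 + 574.58×11 + 7.20×118 + 1.76×162 = 867.1 + 6320.38 + 849.6 + 285.12 = 8322.2
link = 7653.98/8322.2 = 0.919706
Link Q2 2012→Q3 2012:
ΣP(Q3 2012)Q(Q2 2012) = 3.44×311 + 545.64×12 + 6.99×113 + 1.70×131 = 1069.84 + 6547.68 + 789.87 + 222.7 = 8630.09
ΣP(Q2 2012)Q(Q2 2012) = 2.65×311 + 490.43×12 + 8.03×113 + 1.93×131 = 824.15 + 5885.16 + 907.39 + 252.83 = 7869.53
link = 8630.09/7869.53 = 1.096646
Link Q3 2012→Q4 2012:
ΣP(Q4 2012)Q(Q3 2012) = 4.36×384 + 441.30×10 + 5.60×103 + 1.41×138 = 1674.24 + 4413 + 576.8 + 194.58 = 6858.62
ΣP(Q3 2012)Q(Q3 2012) = 3.44×384 + 545.64×10 + 6.99×103 + 1.70×138 = 1320.96 + 5456.4 + 719.97 + 234.6 = 7731.93
link = 6858.62/7731.93 = 0.887051
Chained index = 100 × 0.919706 × 1.096646 × 0.887051 = 89.4673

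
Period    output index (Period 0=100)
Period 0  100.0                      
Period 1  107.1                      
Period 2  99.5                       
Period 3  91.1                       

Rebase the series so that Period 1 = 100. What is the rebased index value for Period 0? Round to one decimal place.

Rebased(Period 0) = 100.0 / 107.1 × 100 = 93.3707

93.4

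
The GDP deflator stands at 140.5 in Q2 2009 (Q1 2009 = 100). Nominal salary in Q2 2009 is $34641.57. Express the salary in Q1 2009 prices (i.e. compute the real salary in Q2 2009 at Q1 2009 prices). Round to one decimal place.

24655.9

Real = Nominal ÷ (Index/100) = 34641.57 ÷ (140.5/100)
     = 34641.57 ÷ 1.405 = 24655.9217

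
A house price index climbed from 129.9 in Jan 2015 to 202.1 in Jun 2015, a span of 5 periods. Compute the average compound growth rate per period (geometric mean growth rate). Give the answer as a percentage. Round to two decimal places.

Growth factor = (202.1/129.9)^(1/5) = (1.555812)^(1/5) = 1.092425
Growth rate = 1.092425 − 1 = 0.092425 = 9.2425%

9.24%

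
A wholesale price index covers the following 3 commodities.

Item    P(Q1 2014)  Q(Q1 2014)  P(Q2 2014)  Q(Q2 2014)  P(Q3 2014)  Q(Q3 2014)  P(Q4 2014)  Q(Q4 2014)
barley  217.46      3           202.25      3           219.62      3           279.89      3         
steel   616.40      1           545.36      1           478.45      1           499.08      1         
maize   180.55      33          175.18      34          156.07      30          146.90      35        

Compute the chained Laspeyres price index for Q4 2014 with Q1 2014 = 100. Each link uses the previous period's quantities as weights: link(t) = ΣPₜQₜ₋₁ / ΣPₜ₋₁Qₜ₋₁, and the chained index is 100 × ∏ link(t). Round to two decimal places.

85.86

Link Q1 2014→Q2 2014:
ΣP(Q2 2014)Q(Q1 2014) = 202.25×3 + 545.36×1 + 175.18×33 = 606.75 + 545.36 + 5780.94 = 6933.05
ΣP(Q1 2014)Q(Q1 2014) = 217.46×3 + 616.40×1 + 180.55×33 = 652.38 + 616.4 + 5958.15 = 7226.93
link = 6933.05/7226.93 = 0.959335
Link Q2 2014→Q3 2014:
ΣP(Q3 2014)Q(Q2 2014) = 219.62×3 + 478.45×1 + 156.07×34 = 658.86 + 478.45 + 5306.38 = 6443.69
ΣP(Q2 2014)Q(Q2 2014) = 202.25×3 + 545.36×1 + 175.18×34 = 606.75 + 545.36 + 5956.12 = 7108.23
link = 6443.69/7108.23 = 0.906511
Link Q3 2014→Q4 2014:
ΣP(Q4 2014)Q(Q3 2014) = 279.89×3 + 499.08×1 + 146.90×30 = 839.67 + 499.08 + 4407 = 5745.75
ΣP(Q3 2014)Q(Q3 2014) = 219.62×3 + 478.45×1 + 156.07×30 = 658.86 + 478.45 + 4682.1 = 5819.41
link = 5745.75/5819.41 = 0.987342
Chained index = 100 × 0.959335 × 0.906511 × 0.987342 = 85.8641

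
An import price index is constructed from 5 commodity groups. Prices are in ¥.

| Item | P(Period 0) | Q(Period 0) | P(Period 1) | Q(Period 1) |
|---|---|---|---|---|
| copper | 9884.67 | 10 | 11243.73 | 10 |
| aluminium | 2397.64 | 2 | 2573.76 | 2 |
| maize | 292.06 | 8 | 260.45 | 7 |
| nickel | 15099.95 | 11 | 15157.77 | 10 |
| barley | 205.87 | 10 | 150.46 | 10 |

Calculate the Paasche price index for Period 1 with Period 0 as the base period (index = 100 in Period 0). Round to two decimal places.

Paasche price index uses current-period quantities as weights.
ΣP(Period 1)·Q(Period 1) = 11243.73×10 + 2573.76×2 + 260.45×7 + 15157.77×10 + 150.46×10 = 112437.3 + 5147.52 + 1823.15 + 151577.7 + 1504.6 = 272490.27
ΣP(Period 0)·Q(Period 1) = 9884.67×10 + 2397.64×2 + 292.06×7 + 15099.95×10 + 205.87×10 = 98846.7 + 4795.28 + 2044.42 + 150999.5 + 2058.7 = 258744.6
Index = 272490.27 / 258744.6 × 100 = 105.3124

105.31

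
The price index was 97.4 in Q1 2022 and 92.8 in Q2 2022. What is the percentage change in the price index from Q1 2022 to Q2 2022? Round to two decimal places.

Change = (92.8 − 97.4) / 97.4 × 100
       = -4.6 / 97.4 × 100 = -4.7228%

-4.72%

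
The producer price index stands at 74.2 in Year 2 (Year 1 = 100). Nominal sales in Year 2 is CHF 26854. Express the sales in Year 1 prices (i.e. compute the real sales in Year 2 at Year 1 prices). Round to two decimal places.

36191.37

Real = Nominal ÷ (Index/100) = 26854 ÷ (74.2/100)
     = 26854 ÷ 0.742 = 36191.3747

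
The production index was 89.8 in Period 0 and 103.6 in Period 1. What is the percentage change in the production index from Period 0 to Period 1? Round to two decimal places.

Change = (103.6 − 89.8) / 89.8 × 100
       = 13.8 / 89.8 × 100 = 15.3675%

15.37%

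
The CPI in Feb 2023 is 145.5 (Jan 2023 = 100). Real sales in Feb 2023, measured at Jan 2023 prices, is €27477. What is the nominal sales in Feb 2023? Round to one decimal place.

Nominal = Real × (Index/100) = 27477 × (145.5/100)
        = 27477 × 1.455 = 39979.0350

39979.0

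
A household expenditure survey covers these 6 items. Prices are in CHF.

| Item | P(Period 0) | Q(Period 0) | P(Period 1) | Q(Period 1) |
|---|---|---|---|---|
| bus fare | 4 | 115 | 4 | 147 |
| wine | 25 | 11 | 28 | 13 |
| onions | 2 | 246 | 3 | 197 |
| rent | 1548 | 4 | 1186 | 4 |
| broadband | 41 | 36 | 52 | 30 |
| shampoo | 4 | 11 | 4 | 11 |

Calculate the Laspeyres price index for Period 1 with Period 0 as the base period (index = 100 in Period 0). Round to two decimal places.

91.35

Laspeyres price index uses base-period quantities as weights.
ΣP(Period 1)·Q(Period 0) = 4×115 + 28×11 + 3×246 + 1186×4 + 52×36 + 4×11 = 460 + 308 + 738 + 4744 + 1872 + 44 = 8166
ΣP(Period 0)·Q(Period 0) = 4×115 + 25×11 + 2×246 + 1548×4 + 41×36 + 4×11 = 460 + 275 + 492 + 6192 + 1476 + 44 = 8939
Index = 8166 / 8939 × 100 = 91.3525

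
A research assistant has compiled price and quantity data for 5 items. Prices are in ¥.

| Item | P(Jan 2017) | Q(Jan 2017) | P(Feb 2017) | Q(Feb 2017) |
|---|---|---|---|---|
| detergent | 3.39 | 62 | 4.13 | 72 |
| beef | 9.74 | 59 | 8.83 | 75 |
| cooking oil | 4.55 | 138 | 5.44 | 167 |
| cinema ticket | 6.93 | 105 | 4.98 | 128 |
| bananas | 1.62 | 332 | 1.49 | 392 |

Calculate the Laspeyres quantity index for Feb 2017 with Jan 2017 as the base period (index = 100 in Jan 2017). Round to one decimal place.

121.6

Laspeyres quantity index uses base-period prices as weights.
ΣP(Jan 2017)·Q(Feb 2017) = 3.39×72 + 9.74×75 + 4.55×167 + 6.93×128 + 1.62×392 = 244.08 + 730.5 + 759.85 + 887.04 + 635.04 = 3256.51
ΣP(Jan 2017)·Q(Jan 2017) = 3.39×62 + 9.74×59 + 4.55×138 + 6.93×105 + 1.62×332 = 210.18 + 574.66 + 627.9 + 727.65 + 537.84 = 2678.23
Index = 3256.51 / 2678.23 × 100 = 121.5919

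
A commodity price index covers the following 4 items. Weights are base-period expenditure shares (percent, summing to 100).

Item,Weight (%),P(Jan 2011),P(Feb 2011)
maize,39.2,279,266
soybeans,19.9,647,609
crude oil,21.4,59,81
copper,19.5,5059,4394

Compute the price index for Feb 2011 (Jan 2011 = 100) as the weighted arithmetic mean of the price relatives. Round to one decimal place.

maize: 39.2 × (266/279) = 39.2 × 0.953405 = 37.3735
soybeans: 19.9 × (609/647) = 19.9 × 0.941267 = 18.7312
crude oil: 21.4 × (81/59) = 21.4 × 1.372881 = 29.3797
copper: 19.5 × (4394/5059) = 19.5 × 0.868551 = 16.9367
Index = Σ wᵢ·(p₁ᵢ/p₀ᵢ) = 37.3735 + 18.7312 + 29.3797 + 16.9367 = 102.4211

102.4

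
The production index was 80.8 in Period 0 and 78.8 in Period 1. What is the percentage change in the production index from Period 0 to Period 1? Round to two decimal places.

-2.48%

Change = (78.8 − 80.8) / 80.8 × 100
       = -2.0 / 80.8 × 100 = -2.4752%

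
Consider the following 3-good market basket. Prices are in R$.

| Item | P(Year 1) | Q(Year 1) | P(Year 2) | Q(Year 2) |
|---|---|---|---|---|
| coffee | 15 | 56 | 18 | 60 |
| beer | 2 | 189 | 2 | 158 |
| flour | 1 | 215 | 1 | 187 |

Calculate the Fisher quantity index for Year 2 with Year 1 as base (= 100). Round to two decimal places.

98.39

Laspeyres component (base-period weights):
ΣP(Year 1)Q(Year 2) = 15×60 + 2×158 + 1×187 = 900 + 316 + 187 = 1403
ΣP(Year 1)Q(Year 1) = 15×56 + 2×189 + 1×215 = 840 + 378 + 215 = 1433
L = 1403 / 1433 × 100 = 97.9065
Paasche component (current-period weights):
ΣP(Year 2)Q(Year 2) = 18×60 + 2×158 + 1×187 = 1080 + 316 + 187 = 1583
ΣP(Year 2)Q(Year 1) = 18×56 + 2×189 + 1×215 = 1008 + 378 + 215 = 1601
P = 1583 / 1601 × 100 = 98.8757
Fisher = √(L × P) = √(97.9065 × 98.8757) = 98.3899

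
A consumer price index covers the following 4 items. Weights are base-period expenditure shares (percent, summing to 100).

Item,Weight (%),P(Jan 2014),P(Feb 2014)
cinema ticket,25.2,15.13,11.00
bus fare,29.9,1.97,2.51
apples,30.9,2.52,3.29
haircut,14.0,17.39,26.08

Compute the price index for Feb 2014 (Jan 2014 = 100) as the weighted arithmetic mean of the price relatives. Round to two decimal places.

cinema ticket: 25.2 × (11.00/15.13) = 25.2 × 0.727032 = 18.3212
bus fare: 29.9 × (2.51/1.97) = 29.9 × 1.274112 = 38.0959
apples: 30.9 × (3.29/2.52) = 30.9 × 1.305556 = 40.3417
haircut: 14.0 × (26.08/17.39) = 14.0 × 1.499712 = 20.9960
Index = Σ wᵢ·(p₁ᵢ/p₀ᵢ) = 18.3212 + 38.0959 + 40.3417 + 20.9960 = 117.7548

117.75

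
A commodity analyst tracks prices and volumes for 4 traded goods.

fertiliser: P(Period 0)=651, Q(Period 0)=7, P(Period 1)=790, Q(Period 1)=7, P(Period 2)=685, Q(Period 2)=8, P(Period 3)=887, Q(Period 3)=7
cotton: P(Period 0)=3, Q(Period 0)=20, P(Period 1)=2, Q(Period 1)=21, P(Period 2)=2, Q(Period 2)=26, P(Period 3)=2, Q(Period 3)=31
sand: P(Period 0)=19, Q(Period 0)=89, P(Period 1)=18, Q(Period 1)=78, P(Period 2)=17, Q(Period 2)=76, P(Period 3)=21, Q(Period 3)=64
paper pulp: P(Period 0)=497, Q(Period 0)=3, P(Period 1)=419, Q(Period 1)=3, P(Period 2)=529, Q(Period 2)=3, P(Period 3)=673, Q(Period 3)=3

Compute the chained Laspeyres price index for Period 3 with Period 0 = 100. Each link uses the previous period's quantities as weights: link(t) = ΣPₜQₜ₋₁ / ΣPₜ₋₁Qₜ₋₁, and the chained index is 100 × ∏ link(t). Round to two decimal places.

Link Period 0→Period 1:
ΣP(Period 1)Q(Period 0) = 790×7 + 2×20 + 18×89 + 419×3 = 5530 + 40 + 1602 + 1257 = 8429
ΣP(Period 0)Q(Period 0) = 651×7 + 3×20 + 19×89 + 497×3 = 4557 + 60 + 1691 + 1491 = 7799
link = 8429/7799 = 1.080780
Link Period 1→Period 2:
ΣP(Period 2)Q(Period 1) = 685×7 + 2×21 + 17×78 + 529×3 = 4795 + 42 + 1326 + 1587 = 7750
ΣP(Period 1)Q(Period 1) = 790×7 + 2×21 + 18×78 + 419×3 = 5530 + 42 + 1404 + 1257 = 8233
link = 7750/8233 = 0.941334
Link Period 2→Period 3:
ΣP(Period 3)Q(Period 2) = 887×8 + 2×26 + 21×76 + 673×3 = 7096 + 52 + 1596 + 2019 = 10763
ΣP(Period 2)Q(Period 2) = 685×8 + 2×26 + 17×76 + 529×3 = 5480 + 52 + 1292 + 1587 = 8411
link = 10763/8411 = 1.279634
Chained index = 100 × 1.080780 × 0.941334 × 1.279634 = 130.1866

130.19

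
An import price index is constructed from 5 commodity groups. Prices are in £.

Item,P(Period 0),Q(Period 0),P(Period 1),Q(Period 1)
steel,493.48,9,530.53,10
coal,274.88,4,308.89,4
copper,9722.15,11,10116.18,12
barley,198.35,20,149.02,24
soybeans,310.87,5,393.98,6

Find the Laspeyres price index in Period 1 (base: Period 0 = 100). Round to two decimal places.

Laspeyres price index uses base-period quantities as weights.
ΣP(Period 1)·Q(Period 0) = 530.53×9 + 308.89×4 + 10116.18×11 + 149.02×20 + 393.98×5 = 4774.77 + 1235.56 + 111277.98 + 2980.4 + 1969.9 = 122238.61
ΣP(Period 0)·Q(Period 0) = 493.48×9 + 274.88×4 + 9722.15×11 + 198.35×20 + 310.87×5 = 4441.32 + 1099.52 + 106943.65 + 3967 + 1554.35 = 118005.84
Index = 122238.61 / 118005.84 × 100 = 103.5869

103.59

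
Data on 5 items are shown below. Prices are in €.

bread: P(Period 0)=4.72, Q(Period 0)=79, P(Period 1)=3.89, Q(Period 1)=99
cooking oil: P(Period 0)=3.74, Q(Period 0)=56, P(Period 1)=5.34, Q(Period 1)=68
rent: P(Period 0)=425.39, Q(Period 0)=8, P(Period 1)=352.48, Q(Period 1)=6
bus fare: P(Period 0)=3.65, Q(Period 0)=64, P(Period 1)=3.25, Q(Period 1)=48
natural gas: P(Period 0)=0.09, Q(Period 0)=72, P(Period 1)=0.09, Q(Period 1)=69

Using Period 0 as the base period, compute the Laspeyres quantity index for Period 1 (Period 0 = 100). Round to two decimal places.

Laspeyres quantity index uses base-period prices as weights.
ΣP(Period 0)·Q(Period 1) = 4.72×99 + 3.74×68 + 425.39×6 + 3.65×48 + 0.09×69 = 467.28 + 254.32 + 2552.34 + 175.2 + 6.21 = 3455.35
ΣP(Period 0)·Q(Period 0) = 4.72×79 + 3.74×56 + 425.39×8 + 3.65×64 + 0.09×72 = 372.88 + 209.44 + 3403.12 + 233.6 + 6.48 = 4225.52
Index = 3455.35 / 4225.52 × 100 = 81.7734

81.77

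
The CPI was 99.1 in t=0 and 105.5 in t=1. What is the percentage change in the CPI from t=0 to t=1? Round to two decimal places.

Change = (105.5 − 99.1) / 99.1 × 100
       = 6.4 / 99.1 × 100 = 6.4581%

6.46%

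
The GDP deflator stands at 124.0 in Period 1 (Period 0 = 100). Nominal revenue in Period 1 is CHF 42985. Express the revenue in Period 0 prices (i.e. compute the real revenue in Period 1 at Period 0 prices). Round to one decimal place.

34665.3

Real = Nominal ÷ (Index/100) = 42985 ÷ (124.0/100)
     = 42985 ÷ 1.240 = 34665.3226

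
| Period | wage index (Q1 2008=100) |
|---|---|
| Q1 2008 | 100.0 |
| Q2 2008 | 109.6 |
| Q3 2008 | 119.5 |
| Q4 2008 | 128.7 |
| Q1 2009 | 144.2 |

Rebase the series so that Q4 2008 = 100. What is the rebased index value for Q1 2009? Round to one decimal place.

Rebased(Q1 2009) = 144.2 / 128.7 × 100 = 112.0435

112.0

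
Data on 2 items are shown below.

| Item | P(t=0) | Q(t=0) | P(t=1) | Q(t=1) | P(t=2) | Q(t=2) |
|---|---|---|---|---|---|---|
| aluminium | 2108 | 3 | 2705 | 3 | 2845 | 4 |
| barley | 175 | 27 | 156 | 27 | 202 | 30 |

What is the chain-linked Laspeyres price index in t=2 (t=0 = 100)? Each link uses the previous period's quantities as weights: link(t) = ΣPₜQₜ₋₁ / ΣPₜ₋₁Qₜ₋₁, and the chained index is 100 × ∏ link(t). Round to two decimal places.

Link t=0→t=1:
ΣP(t=1)Q(t=0) = 2705×3 + 156×27 = 8115 + 4212 = 12327
ΣP(t=0)Q(t=0) = 2108×3 + 175×27 = 6324 + 4725 = 11049
link = 12327/11049 = 1.115667
Link t=1→t=2:
ΣP(t=2)Q(t=1) = 2845×3 + 202×27 = 8535 + 5454 = 13989
ΣP(t=1)Q(t=1) = 2705×3 + 156×27 = 8115 + 4212 = 12327
link = 13989/12327 = 1.134826
Chained index = 100 × 1.115667 × 1.134826 = 126.6087

126.61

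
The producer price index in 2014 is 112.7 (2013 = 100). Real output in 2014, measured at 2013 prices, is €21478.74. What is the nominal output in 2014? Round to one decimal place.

Nominal = Real × (Index/100) = 21478.74 × (112.7/100)
        = 21478.74 × 1.127 = 24206.5400

24206.5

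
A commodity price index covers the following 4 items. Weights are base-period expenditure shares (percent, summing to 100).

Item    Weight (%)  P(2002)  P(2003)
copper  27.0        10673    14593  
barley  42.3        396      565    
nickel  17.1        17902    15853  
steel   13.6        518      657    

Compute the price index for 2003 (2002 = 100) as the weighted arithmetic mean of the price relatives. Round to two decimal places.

copper: 27.0 × (14593/10673) = 27.0 × 1.367282 = 36.9166
barley: 42.3 × (565/396) = 42.3 × 1.426768 = 60.3523
nickel: 17.1 × (15853/17902) = 17.1 × 0.885544 = 15.1428
steel: 13.6 × (657/518) = 13.6 × 1.268340 = 17.2494
Index = Σ wᵢ·(p₁ᵢ/p₀ᵢ) = 36.9166 + 60.3523 + 15.1428 + 17.2494 = 129.6611

129.66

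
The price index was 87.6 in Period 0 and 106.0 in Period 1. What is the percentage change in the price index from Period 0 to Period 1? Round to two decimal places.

Change = (106.0 − 87.6) / 87.6 × 100
       = 18.4 / 87.6 × 100 = 21.0046%

21.00%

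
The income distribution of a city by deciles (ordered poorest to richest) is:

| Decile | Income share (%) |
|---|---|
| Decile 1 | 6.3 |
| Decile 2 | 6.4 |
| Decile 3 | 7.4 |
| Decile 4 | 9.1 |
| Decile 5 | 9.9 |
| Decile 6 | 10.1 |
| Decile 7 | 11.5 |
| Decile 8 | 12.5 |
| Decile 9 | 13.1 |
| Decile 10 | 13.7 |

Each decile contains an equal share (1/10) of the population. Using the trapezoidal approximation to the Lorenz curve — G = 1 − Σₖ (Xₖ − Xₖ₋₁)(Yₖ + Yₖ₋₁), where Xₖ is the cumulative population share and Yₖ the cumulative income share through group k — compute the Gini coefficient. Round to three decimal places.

Cumulative income shares Yₖ: 0.0630, 0.1270, 0.2010, 0.2920, 0.3910, 0.4920, 0.6070, 0.7320, 0.8630, 1.0000
Σ (Xₖ−Xₖ₋₁)(Yₖ+Yₖ₋₁) = (1/10)(0.0630+0.0000) + (1/10)(0.1270+0.0630) + (1/10)(0.2010+0.1270) + (1/10)(0.2920+0.2010) + (1/10)(0.3910+0.2920) + (1/10)(0.4920+0.3910) + (1/10)(0.6070+0.4920) + (1/10)(0.7320+0.6070) + (1/10)(0.8630+0.7320) + (1/10)(1.0000+0.8630)
  = 0.0063 + 0.0190 + 0.0328 + 0.0493 + 0.0683 + 0.0883 + 0.1099 + 0.1339 + 0.1595 + 0.1863 = 0.8536
G = 1 − 0.8536 = 0.1464

0.146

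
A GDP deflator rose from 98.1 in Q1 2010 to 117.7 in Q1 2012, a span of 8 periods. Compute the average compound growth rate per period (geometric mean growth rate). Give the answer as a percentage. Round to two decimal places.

Growth factor = (117.7/98.1)^(1/8) = (1.199796)^(1/8) = 1.023030
Growth rate = 1.023030 − 1 = 0.023030 = 2.3030%

2.30%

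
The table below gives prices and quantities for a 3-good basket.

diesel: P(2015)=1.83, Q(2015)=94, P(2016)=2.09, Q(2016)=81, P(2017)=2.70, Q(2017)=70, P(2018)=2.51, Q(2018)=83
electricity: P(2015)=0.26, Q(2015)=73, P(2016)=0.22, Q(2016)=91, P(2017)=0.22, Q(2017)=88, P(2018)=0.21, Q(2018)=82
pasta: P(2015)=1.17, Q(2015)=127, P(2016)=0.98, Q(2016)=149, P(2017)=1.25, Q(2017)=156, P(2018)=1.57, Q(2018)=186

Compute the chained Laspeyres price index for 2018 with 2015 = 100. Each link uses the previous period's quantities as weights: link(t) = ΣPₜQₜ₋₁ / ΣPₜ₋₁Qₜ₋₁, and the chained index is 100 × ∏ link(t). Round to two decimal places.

136.90

Link 2015→2016:
ΣP(2016)Q(2015) = 2.09×94 + 0.22×73 + 0.98×127 = 196.46 + 16.06 + 124.46 = 336.98
ΣP(2015)Q(2015) = 1.83×94 + 0.26×73 + 1.17×127 = 172.02 + 18.98 + 148.59 = 339.59
link = 336.98/339.59 = 0.992314
Link 2016→2017:
ΣP(2017)Q(2016) = 2.70×81 + 0.22×91 + 1.25×149 = 218.7 + 20.02 + 186.25 = 424.97
ΣP(2016)Q(2016) = 2.09×81 + 0.22×91 + 0.98×149 = 169.29 + 20.02 + 146.02 = 335.33
link = 424.97/335.33 = 1.267319
Link 2017→2018:
ΣP(2018)Q(2017) = 2.51×70 + 0.21×88 + 1.57×156 = 175.7 + 18.48 + 244.92 = 439.1
ΣP(2017)Q(2017) = 2.70×70 + 0.22×88 + 1.25×156 = 189 + 19.36 + 195 = 403.36
link = 439.1/403.36 = 1.088606
Chained index = 100 × 0.992314 × 1.267319 × 1.088606 = 136.9007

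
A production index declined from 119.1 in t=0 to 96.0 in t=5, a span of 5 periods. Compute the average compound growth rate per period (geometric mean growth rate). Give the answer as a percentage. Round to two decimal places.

Growth factor = (96.0/119.1)^(1/5) = (0.806045)^(1/5) = 0.957794
Growth rate = 0.957794 − 1 = -0.042206 = -4.2206%

-4.22%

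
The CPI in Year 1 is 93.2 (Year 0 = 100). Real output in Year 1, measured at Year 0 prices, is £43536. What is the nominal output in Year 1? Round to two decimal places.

Nominal = Real × (Index/100) = 43536 × (93.2/100)
        = 43536 × 0.932 = 40575.5520

40575.55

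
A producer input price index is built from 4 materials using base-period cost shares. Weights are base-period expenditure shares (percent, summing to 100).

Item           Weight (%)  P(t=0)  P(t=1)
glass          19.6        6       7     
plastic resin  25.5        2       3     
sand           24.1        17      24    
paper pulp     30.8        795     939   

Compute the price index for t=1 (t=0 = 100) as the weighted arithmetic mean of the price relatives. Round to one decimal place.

glass: 19.6 × (7/6) = 19.6 × 1.166667 = 22.8667
plastic resin: 25.5 × (3/2) = 25.5 × 1.500000 = 38.2500
sand: 24.1 × (24/17) = 24.1 × 1.411765 = 34.0235
paper pulp: 30.8 × (939/795) = 30.8 × 1.181132 = 36.3789
Index = Σ wᵢ·(p₁ᵢ/p₀ᵢ) = 22.8667 + 38.2500 + 34.0235 + 36.3789 = 131.5191

131.5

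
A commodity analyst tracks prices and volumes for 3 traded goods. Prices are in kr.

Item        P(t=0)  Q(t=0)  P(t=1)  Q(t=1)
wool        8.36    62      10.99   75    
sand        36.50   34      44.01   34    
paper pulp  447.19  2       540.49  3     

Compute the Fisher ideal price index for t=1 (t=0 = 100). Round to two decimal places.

Laspeyres component (base-period weights):
ΣP(t=1)Q(t=0) = 10.99×62 + 44.01×34 + 540.49×2 = 681.38 + 1496.34 + 1080.98 = 3258.7
ΣP(t=0)Q(t=0) = 8.36×62 + 36.50×34 + 447.19×2 = 518.32 + 1241 + 894.38 = 2653.7
L = 3258.7 / 2653.7 × 100 = 122.7984
Paasche component (current-period weights):
ΣP(t=1)Q(t=1) = 10.99×75 + 44.01×34 + 540.49×3 = 824.25 + 1496.34 + 1621.47 = 3942.06
ΣP(t=0)Q(t=1) = 8.36×75 + 36.50×34 + 447.19×3 = 627 + 1241 + 1341.57 = 3209.57
P = 3942.06 / 3209.57 × 100 = 122.8221
Fisher = √(L × P) = √(122.7984 × 122.8221) = 122.8102

122.81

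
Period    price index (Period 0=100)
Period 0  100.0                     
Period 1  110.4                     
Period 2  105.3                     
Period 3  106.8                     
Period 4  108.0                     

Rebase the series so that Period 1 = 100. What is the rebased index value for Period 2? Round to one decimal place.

Rebased(Period 2) = 105.3 / 110.4 × 100 = 95.3804

95.4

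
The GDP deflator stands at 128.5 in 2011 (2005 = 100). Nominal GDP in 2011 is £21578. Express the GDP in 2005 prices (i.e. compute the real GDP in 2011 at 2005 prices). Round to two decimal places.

16792.22

Real = Nominal ÷ (Index/100) = 21578 ÷ (128.5/100)
     = 21578 ÷ 1.285 = 16792.2179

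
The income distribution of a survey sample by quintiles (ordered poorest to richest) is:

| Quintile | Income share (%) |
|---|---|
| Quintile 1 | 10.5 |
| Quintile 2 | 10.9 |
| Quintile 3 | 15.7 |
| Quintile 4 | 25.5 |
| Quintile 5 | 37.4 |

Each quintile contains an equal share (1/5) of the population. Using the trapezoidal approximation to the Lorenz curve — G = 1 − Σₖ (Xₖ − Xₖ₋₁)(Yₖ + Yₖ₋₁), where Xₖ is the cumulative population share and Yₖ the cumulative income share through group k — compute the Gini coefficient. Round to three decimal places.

Cumulative income shares Yₖ: 0.1050, 0.2140, 0.3710, 0.6260, 1.0000
Σ (Xₖ−Xₖ₋₁)(Yₖ+Yₖ₋₁) = (1/5)(0.1050+0.0000) + (1/5)(0.2140+0.1050) + (1/5)(0.3710+0.2140) + (1/5)(0.6260+0.3710) + (1/5)(1.0000+0.6260)
  = 0.0210 + 0.0638 + 0.1170 + 0.1994 + 0.3252 = 0.7264
G = 1 − 0.7264 = 0.2736

0.274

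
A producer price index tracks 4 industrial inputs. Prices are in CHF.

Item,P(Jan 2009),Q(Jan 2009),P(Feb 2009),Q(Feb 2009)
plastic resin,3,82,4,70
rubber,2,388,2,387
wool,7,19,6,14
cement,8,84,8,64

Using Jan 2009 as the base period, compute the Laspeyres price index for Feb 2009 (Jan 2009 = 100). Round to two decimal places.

103.45

Laspeyres price index uses base-period quantities as weights.
ΣP(Feb 2009)·Q(Jan 2009) = 4×82 + 2×388 + 6×19 + 8×84 = 328 + 776 + 114 + 672 = 1890
ΣP(Jan 2009)·Q(Jan 2009) = 3×82 + 2×388 + 7×19 + 8×84 = 246 + 776 + 133 + 672 = 1827
Index = 1890 / 1827 × 100 = 103.4483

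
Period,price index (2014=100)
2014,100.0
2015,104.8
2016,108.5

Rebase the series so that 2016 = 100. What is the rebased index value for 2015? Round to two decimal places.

96.59

Rebased(2015) = 104.8 / 108.5 × 100 = 96.5899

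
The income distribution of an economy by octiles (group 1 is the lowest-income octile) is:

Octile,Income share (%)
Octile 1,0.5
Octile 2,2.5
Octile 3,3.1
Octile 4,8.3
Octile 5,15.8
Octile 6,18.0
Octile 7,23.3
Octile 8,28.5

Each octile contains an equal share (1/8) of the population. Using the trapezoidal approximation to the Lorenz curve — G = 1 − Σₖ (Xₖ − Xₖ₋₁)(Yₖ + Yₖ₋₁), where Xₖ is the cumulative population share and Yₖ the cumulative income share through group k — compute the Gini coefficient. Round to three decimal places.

Cumulative income shares Yₖ: 0.0050, 0.0300, 0.0610, 0.1440, 0.3020, 0.4820, 0.7150, 1.0000
Σ (Xₖ−Xₖ₋₁)(Yₖ+Yₖ₋₁) = (1/8)(0.0050+0.0000) + (1/8)(0.0300+0.0050) + (1/8)(0.0610+0.0300) + (1/8)(0.1440+0.0610) + (1/8)(0.3020+0.1440) + (1/8)(0.4820+0.3020) + (1/8)(0.7150+0.4820) + (1/8)(1.0000+0.7150)
  = 0.0006 + 0.0044 + 0.0114 + 0.0256 + 0.0558 + 0.0980 + 0.1496 + 0.2144 = 0.5598
G = 1 − 0.5598 = 0.4402

0.440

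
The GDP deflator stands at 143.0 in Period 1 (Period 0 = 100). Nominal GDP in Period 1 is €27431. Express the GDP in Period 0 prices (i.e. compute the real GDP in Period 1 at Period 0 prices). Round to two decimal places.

19182.52

Real = Nominal ÷ (Index/100) = 27431 ÷ (143.0/100)
     = 27431 ÷ 1.430 = 19182.5175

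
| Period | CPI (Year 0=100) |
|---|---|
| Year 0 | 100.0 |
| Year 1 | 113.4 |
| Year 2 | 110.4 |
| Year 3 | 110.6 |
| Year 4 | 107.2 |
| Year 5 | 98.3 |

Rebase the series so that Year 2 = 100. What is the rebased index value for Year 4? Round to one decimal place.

Rebased(Year 4) = 107.2 / 110.4 × 100 = 97.1014

97.1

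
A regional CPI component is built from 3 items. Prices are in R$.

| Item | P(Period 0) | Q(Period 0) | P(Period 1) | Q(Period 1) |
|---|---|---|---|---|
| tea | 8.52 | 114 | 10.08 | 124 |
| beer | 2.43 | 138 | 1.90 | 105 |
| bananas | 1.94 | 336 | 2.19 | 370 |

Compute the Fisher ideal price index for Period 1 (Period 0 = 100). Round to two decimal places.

Laspeyres component (base-period weights):
ΣP(Period 1)Q(Period 0) = 10.08×114 + 1.90×138 + 2.19×336 = 1149.12 + 262.2 + 735.84 = 2147.16
ΣP(Period 0)Q(Period 0) = 8.52×114 + 2.43×138 + 1.94×336 = 971.28 + 335.34 + 651.84 = 1958.46
L = 2147.16 / 1958.46 × 100 = 109.6351
Paasche component (current-period weights):
ΣP(Period 1)Q(Period 1) = 10.08×124 + 1.90×105 + 2.19×370 = 1249.92 + 199.5 + 810.3 = 2259.72
ΣP(Period 0)Q(Period 1) = 8.52×124 + 2.43×105 + 1.94×370 = 1056.48 + 255.15 + 717.8 = 2029.43
P = 2259.72 / 2029.43 × 100 = 111.3475
Fisher = √(L × P) = √(109.6351 × 111.3475) = 110.4880

110.49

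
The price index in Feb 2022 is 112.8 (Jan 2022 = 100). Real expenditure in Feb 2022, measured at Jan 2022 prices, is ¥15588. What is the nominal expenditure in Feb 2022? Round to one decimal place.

Nominal = Real × (Index/100) = 15588 × (112.8/100)
        = 15588 × 1.128 = 17583.2640

17583.3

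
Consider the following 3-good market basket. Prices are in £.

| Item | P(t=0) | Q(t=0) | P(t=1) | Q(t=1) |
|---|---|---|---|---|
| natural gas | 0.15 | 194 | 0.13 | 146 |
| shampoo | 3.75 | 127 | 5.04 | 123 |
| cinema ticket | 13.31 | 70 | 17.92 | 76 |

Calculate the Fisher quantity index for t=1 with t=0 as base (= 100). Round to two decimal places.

Laspeyres component (base-period weights):
ΣP(t=0)Q(t=1) = 0.15×146 + 3.75×123 + 13.31×76 = 21.9 + 461.25 + 1011.56 = 1494.71
ΣP(t=0)Q(t=0) = 0.15×194 + 3.75×127 + 13.31×70 = 29.1 + 476.25 + 931.7 = 1437.05
L = 1494.71 / 1437.05 × 100 = 104.0124
Paasche component (current-period weights):
ΣP(t=1)Q(t=1) = 0.13×146 + 5.04×123 + 17.92×76 = 18.98 + 619.92 + 1361.92 = 2000.82
ΣP(t=1)Q(t=0) = 0.13×194 + 5.04×127 + 17.92×70 = 25.22 + 640.08 + 1254.4 = 1919.7
P = 2000.82 / 1919.7 × 100 = 104.2257
Fisher = √(L × P) = √(104.0124 × 104.2257) = 104.1190

104.12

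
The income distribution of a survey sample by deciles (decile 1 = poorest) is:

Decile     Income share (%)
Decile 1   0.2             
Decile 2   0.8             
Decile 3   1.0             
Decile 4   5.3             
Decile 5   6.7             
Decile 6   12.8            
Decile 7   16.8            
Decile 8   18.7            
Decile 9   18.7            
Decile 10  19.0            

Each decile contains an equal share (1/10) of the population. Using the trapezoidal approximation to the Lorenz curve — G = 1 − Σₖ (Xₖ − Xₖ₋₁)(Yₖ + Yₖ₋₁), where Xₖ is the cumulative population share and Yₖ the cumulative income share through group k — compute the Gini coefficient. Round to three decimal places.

0.424

Cumulative income shares Yₖ: 0.0020, 0.0100, 0.0200, 0.0730, 0.1400, 0.2680, 0.4360, 0.6230, 0.8100, 1.0000
Σ (Xₖ−Xₖ₋₁)(Yₖ+Yₖ₋₁) = (1/10)(0.0020+0.0000) + (1/10)(0.0100+0.0020) + (1/10)(0.0200+0.0100) + (1/10)(0.0730+0.0200) + (1/10)(0.1400+0.0730) + (1/10)(0.2680+0.1400) + (1/10)(0.4360+0.2680) + (1/10)(0.6230+0.4360) + (1/10)(0.8100+0.6230) + (1/10)(1.0000+0.8100)
  = 0.0002 + 0.0012 + 0.0030 + 0.0093 + 0.0213 + 0.0408 + 0.0704 + 0.1059 + 0.1433 + 0.1810 = 0.5764
G = 1 − 0.5764 = 0.4236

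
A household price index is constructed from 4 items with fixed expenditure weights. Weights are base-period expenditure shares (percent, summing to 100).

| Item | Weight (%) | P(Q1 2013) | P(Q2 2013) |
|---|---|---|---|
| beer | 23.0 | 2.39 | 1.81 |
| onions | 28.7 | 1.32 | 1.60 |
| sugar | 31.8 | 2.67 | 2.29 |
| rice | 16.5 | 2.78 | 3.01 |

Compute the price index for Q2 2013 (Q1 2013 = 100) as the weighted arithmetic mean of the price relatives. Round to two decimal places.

97.35

beer: 23.0 × (1.81/2.39) = 23.0 × 0.757322 = 17.4184
onions: 28.7 × (1.60/1.32) = 28.7 × 1.212121 = 34.7879
sugar: 31.8 × (2.29/2.67) = 31.8 × 0.857678 = 27.2742
rice: 16.5 × (3.01/2.78) = 16.5 × 1.082734 = 17.8651
Index = Σ wᵢ·(p₁ᵢ/p₀ᵢ) = 17.4184 + 34.7879 + 27.2742 + 17.8651 = 97.3456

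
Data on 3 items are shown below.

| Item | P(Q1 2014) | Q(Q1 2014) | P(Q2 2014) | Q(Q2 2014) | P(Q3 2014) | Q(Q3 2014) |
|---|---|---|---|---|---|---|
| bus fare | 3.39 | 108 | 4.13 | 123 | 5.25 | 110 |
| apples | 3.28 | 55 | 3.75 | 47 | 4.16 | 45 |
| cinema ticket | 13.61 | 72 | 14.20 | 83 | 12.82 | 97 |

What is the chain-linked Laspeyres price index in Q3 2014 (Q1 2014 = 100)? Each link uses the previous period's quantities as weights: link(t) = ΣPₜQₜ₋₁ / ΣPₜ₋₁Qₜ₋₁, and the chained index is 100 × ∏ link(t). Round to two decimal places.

112.21

Link Q1 2014→Q2 2014:
ΣP(Q2 2014)Q(Q1 2014) = 4.13×108 + 3.75×55 + 14.20×72 = 446.04 + 206.25 + 1022.4 = 1674.69
ΣP(Q1 2014)Q(Q1 2014) = 3.39×108 + 3.28×55 + 13.61×72 = 366.12 + 180.4 + 979.92 = 1526.44
link = 1674.69/1526.44 = 1.097121
Link Q2 2014→Q3 2014:
ΣP(Q3 2014)Q(Q2 2014) = 5.25×123 + 4.16×47 + 12.82×83 = 645.75 + 195.52 + 1064.06 = 1905.33
ΣP(Q2 2014)Q(Q2 2014) = 4.13×123 + 3.75×47 + 14.20×83 = 507.99 + 176.25 + 1178.6 = 1862.84
link = 1905.33/1862.84 = 1.022809
Chained index = 100 × 1.097121 × 1.022809 = 112.2146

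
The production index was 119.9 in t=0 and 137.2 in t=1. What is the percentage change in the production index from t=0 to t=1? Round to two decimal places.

14.43%

Change = (137.2 − 119.9) / 119.9 × 100
       = 17.3 / 119.9 × 100 = 14.4287%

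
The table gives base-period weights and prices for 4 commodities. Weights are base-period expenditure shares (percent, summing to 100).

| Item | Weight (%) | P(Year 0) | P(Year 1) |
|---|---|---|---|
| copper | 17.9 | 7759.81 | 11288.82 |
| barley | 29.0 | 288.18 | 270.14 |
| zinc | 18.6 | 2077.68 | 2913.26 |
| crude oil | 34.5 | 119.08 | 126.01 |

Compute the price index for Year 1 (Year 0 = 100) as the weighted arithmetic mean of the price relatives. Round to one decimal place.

115.8

copper: 17.9 × (11288.82/7759.81) = 17.9 × 1.454780 = 26.0406
barley: 29.0 × (270.14/288.18) = 29.0 × 0.937400 = 27.1846
zinc: 18.6 × (2913.26/2077.68) = 18.6 × 1.402170 = 26.0804
crude oil: 34.5 × (126.01/119.08) = 34.5 × 1.058196 = 36.5078
Index = Σ wᵢ·(p₁ᵢ/p₀ᵢ) = 26.0406 + 27.1846 + 26.0804 + 36.5078 = 115.8133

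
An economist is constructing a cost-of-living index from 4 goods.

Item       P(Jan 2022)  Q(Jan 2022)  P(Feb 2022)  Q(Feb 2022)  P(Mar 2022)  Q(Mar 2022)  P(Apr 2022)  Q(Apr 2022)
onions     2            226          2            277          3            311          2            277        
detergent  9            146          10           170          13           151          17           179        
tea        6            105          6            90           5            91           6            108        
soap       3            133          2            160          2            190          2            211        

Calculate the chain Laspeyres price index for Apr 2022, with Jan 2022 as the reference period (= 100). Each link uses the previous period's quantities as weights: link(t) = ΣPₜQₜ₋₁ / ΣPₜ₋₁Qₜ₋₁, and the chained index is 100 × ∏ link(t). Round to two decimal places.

135.61

Link Jan 2022→Feb 2022:
ΣP(Feb 2022)Q(Jan 2022) = 2×226 + 10×146 + 6×105 + 2×133 = 452 + 1460 + 630 + 266 = 2808
ΣP(Jan 2022)Q(Jan 2022) = 2×226 + 9×146 + 6×105 + 3×133 = 452 + 1314 + 630 + 399 = 2795
link = 2808/2795 = 1.004651
Link Feb 2022→Mar 2022:
ΣP(Mar 2022)Q(Feb 2022) = 3×277 + 13×170 + 5×90 + 2×160 = 831 + 2210 + 450 + 320 = 3811
ΣP(Feb 2022)Q(Feb 2022) = 2×277 + 10×170 + 6×90 + 2×160 = 554 + 1700 + 540 + 320 = 3114
link = 3811/3114 = 1.223828
Link Mar 2022→Apr 2022:
ΣP(Apr 2022)Q(Mar 2022) = 2×311 + 17×151 + 6×91 + 2×190 = 622 + 2567 + 546 + 380 = 4115
ΣP(Mar 2022)Q(Mar 2022) = 3×311 + 13×151 + 5×91 + 2×190 = 933 + 1963 + 455 + 380 = 3731
link = 4115/3731 = 1.102921
Chained index = 100 × 1.004651 × 1.223828 × 1.102921 = 135.6064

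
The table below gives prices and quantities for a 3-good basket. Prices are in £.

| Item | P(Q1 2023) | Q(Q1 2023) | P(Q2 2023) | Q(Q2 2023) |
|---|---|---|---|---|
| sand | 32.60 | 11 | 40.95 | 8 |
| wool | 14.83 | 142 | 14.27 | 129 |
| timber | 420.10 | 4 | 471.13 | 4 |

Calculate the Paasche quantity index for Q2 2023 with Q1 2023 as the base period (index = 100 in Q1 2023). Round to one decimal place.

92.9

Paasche quantity index uses current-period prices as weights.
ΣP(Q2 2023)·Q(Q2 2023) = 40.95×8 + 14.27×129 + 471.13×4 = 327.6 + 1840.83 + 1884.52 = 4052.95
ΣP(Q2 2023)·Q(Q1 2023) = 40.95×11 + 14.27×142 + 471.13×4 = 450.45 + 2026.34 + 1884.52 = 4361.31
Index = 4052.95 / 4361.31 × 100 = 92.9296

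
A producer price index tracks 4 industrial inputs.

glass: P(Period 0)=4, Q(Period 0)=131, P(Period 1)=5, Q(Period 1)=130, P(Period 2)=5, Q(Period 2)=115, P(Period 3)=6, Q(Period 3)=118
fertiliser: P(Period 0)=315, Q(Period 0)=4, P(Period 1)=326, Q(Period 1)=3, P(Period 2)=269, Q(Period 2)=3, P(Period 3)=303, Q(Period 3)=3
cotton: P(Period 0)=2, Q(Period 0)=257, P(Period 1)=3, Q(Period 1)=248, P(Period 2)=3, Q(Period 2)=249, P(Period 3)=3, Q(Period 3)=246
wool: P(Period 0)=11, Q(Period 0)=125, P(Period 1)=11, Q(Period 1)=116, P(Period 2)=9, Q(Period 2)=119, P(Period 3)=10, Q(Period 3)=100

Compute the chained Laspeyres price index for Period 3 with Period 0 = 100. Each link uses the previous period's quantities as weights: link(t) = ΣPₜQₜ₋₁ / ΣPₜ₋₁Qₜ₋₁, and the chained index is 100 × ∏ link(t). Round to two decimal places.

109.85

Link Period 0→Period 1:
ΣP(Period 1)Q(Period 0) = 5×131 + 326×4 + 3×257 + 11×125 = 655 + 1304 + 771 + 1375 = 4105
ΣP(Period 0)Q(Period 0) = 4×131 + 315×4 + 2×257 + 11×125 = 524 + 1260 + 514 + 1375 = 3673
link = 4105/3673 = 1.117615
Link Period 1→Period 2:
ΣP(Period 2)Q(Period 1) = 5×130 + 269×3 + 3×248 + 9×116 = 650 + 807 + 744 + 1044 = 3245
ΣP(Period 1)Q(Period 1) = 5×130 + 326×3 + 3×248 + 11×116 = 650 + 978 + 744 + 1276 = 3648
link = 3245/3648 = 0.889529
Link Period 2→Period 3:
ΣP(Period 3)Q(Period 2) = 6×115 + 303×3 + 3×249 + 10×119 = 690 + 909 + 747 + 1190 = 3536
ΣP(Period 2)Q(Period 2) = 5×115 + 269×3 + 3×249 + 9×119 = 575 + 807 + 747 + 1071 = 3200
link = 3536/3200 = 1.105000
Chained index = 100 × 1.117615 × 0.889529 × 1.105000 = 109.8536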